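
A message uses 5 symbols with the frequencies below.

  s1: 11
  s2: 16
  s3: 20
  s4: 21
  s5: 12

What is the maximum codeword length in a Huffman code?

Merge the two lowest-weight nodes at each step:
s1(11) + s5(12) → 23
s2(16) + s3(20) → 36
s4(21) + 23 → 44
36 + 44 → 80
The first pair merged (s1, s5) ends up deepest, at depth 3.

3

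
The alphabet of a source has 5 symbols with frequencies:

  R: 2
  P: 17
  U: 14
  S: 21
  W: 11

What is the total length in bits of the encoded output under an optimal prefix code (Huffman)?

143

Greedily combine the two least-frequent nodes:
R(2) + W(11) → 13
13 + U(14) → 27
P(17) + S(21) → 38
27 + 38 → 65
Total encoded bits = sum of merged weights = 13 + 27 + 38 + 65 = 143.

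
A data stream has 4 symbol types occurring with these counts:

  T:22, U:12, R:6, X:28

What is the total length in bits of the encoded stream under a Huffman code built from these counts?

Build the Huffman tree bottom-up:
merge R(6) and U(12): 18
merge 18 and T(22): 40
merge X(28) and 40: 68
Total encoded bits = sum of merged weights = 18 + 40 + 68 = 126.

126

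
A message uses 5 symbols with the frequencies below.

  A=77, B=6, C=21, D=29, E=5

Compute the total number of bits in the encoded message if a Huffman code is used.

242

Merge the two smallest weights repeatedly:
combine E(5), B(6) → 11
combine 11, C(21) → 32
combine D(29), 32 → 61
combine 61, A(77) → 138
Total encoded bits = sum of merged weights = 11 + 32 + 61 + 138 = 242.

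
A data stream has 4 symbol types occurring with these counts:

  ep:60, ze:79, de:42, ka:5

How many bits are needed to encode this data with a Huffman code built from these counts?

Greedily combine the two least-frequent nodes:
ka(5) + de(42) → 47
47 + ep(60) → 107
ze(79) + 107 → 186
Total encoded bits = sum of merged weights = 47 + 107 + 186 = 340.

340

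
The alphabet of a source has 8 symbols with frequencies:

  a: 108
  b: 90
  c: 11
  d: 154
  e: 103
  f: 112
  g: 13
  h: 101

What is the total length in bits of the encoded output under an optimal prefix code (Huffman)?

1946

Merge the two smallest weights repeatedly:
combine c(11), g(13) → 24
combine 24, b(90) → 114
combine h(101), e(103) → 204
combine a(108), f(112) → 220
combine 114, d(154) → 268
combine 204, 220 → 424
combine 268, 424 → 692
Total encoded bits = sum of merged weights = 24 + 114 + 204 + 220 + 268 + 424 + 692 = 1946.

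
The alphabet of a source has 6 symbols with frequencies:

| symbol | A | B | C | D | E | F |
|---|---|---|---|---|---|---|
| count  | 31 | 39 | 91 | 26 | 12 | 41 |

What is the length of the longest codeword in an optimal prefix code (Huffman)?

4

Merge the two lowest-weight nodes at each step:
merge E(12) and D(26): 38
merge A(31) and 38: 69
merge B(39) and F(41): 80
merge 69 and 80: 149
merge C(91) and 149: 240
The first pair merged (E, D) ends up deepest, at depth 4.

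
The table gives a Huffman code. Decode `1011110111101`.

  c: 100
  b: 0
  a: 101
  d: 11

Read left to right; each codeword is recognised as soon as it completes (prefix code):
  101→a | 11→d | 101→a | 11→d | 101→a
Decoded message: adada

adada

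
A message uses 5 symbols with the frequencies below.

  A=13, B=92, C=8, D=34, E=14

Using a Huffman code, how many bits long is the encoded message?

286

Build the Huffman tree bottom-up:
combine C(8), A(13) → 21
combine E(14), 21 → 35
combine D(34), 35 → 69
combine 69, B(92) → 161
Total encoded bits = sum of merged weights = 21 + 35 + 69 + 161 = 286.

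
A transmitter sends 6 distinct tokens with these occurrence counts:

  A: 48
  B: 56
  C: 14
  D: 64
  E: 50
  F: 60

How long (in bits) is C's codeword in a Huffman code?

Huffman merges, smallest pair first:
C(14) + A(48) → 62
E(50) + B(56) → 106
F(60) + 62 → 122
D(64) + 106 → 170
122 + 170 → 292
The subtree containing C is merged 3 times, so code length = 3.

3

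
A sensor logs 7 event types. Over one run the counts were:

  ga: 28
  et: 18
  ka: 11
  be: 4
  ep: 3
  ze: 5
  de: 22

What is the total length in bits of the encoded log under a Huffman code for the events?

Build the Huffman tree bottom-up:
ep(3) + be(4) → 7
ze(5) + 7 → 12
ka(11) + 12 → 23
et(18) + de(22) → 40
23 + ga(28) → 51
40 + 51 → 91
The encoded length is the sum of every internal node's weight: 7 + 12 + 23 + 40 + 51 + 91 = 224 bits.

224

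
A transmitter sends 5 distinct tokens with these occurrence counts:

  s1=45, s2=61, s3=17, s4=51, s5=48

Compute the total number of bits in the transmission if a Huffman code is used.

506

Greedily combine the two least-frequent nodes:
s3(17) + s1(45) → 62
s5(48) + s4(51) → 99
s2(61) + 62 → 123
99 + 123 → 222
Total encoded bits = sum of merged weights = 62 + 99 + 123 + 222 = 506.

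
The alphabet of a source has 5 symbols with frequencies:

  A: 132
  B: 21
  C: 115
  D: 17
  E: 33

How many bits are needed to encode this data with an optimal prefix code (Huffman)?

Greedily combine the two least-frequent nodes:
combine D(17), B(21) → 38
combine E(33), 38 → 71
combine 71, C(115) → 186
combine A(132), 186 → 318
Total encoded bits = sum of merged weights = 38 + 71 + 186 + 318 = 613.

613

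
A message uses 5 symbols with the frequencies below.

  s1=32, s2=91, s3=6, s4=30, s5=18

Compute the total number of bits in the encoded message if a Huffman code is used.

341

Build the Huffman tree bottom-up:
s3(6) + s5(18) → 24
24 + s4(30) → 54
s1(32) + 54 → 86
86 + s2(91) → 177
The encoded length is the sum of every internal node's weight: 24 + 54 + 86 + 177 = 341 bits.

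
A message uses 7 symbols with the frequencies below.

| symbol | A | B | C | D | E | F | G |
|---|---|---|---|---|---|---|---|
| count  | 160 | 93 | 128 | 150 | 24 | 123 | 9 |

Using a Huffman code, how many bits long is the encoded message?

Build the Huffman tree bottom-up:
combine G(9), E(24) → 33
combine 33, B(93) → 126
combine F(123), 126 → 249
combine C(128), D(150) → 278
combine A(160), 249 → 409
combine 278, 409 → 687
Each symbol's bit-cost is frequency × depth; summing gives 1782 bits (equivalently 33 + 126 + 249 + 278 + 409 + 687).

1782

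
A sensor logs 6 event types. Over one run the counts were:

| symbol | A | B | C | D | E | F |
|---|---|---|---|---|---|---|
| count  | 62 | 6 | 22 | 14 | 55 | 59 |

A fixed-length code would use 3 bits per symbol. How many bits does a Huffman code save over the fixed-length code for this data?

Fixed-length: 3 bits × 218 symbols = 654 bits.
Huffman merges:
B(6) + D(14) → 20
20 + C(22) → 42
42 + E(55) → 97
F(59) + A(62) → 121
97 + 121 → 218
Huffman total = 20 + 42 + 97 + 121 + 218 = 498 bits.
Saving = 654 − 498 = 156 bits.

156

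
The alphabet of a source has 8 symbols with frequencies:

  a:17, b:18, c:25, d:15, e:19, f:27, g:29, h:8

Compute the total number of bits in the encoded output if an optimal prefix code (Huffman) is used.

468

Build the Huffman tree bottom-up:
h(8) + d(15) → 23
a(17) + b(18) → 35
e(19) + 23 → 42
c(25) + f(27) → 52
g(29) + 35 → 64
42 + 52 → 94
64 + 94 → 158
Each symbol's bit-cost is frequency × depth; summing gives 468 bits (equivalently 23 + 35 + 42 + 52 + 64 + 94 + 158).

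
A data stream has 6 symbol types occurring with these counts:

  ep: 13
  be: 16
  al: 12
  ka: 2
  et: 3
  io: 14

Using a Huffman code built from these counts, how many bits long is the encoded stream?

Build the Huffman tree bottom-up:
ka(2) + et(3) → 5
5 + al(12) → 17
ep(13) + io(14) → 27
be(16) + 17 → 33
27 + 33 → 60
The encoded length is the sum of every internal node's weight: 5 + 17 + 27 + 33 + 60 = 142 bits.

142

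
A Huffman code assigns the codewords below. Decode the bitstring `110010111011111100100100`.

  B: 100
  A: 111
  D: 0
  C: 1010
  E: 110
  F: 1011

Read left to right; each codeword is recognised as soon as it completes (prefix code):
  110→E | 0→D | 1011→F | 1011→F | 111→A | 100→B | 100→B | 100→B
Decoded message: EDFFABBB

EDFFABBB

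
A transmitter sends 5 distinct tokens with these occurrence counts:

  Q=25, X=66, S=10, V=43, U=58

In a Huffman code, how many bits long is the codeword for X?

Build the tree from the bottom:
S(10) + Q(25) → 35
35 + V(43) → 78
U(58) + X(66) → 124
78 + 124 → 202
X's leaf is at depth 2, giving a 2-bit codeword.

2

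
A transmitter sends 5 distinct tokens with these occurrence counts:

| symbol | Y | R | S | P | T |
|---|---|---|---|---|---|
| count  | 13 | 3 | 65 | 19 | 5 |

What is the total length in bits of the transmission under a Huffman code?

174

Merge the two smallest weights repeatedly:
combine R(3), T(5) → 8
combine 8, Y(13) → 21
combine P(19), 21 → 40
combine 40, S(65) → 105
Total encoded bits = sum of merged weights = 8 + 21 + 40 + 105 = 174.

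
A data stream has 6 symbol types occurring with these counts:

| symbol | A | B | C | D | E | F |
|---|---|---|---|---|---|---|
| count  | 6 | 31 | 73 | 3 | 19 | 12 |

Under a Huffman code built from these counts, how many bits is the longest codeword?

5

Merge the two lowest-weight nodes at each step:
merge D(3) and A(6): 9
merge 9 and F(12): 21
merge E(19) and 21: 40
merge B(31) and 40: 71
merge 71 and C(73): 144
Maximum depth reached is 5.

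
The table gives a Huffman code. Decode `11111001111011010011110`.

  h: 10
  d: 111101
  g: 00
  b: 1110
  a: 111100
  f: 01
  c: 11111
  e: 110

Read left to right; each codeword is recognised as soon as it completes (prefix code):
  11111→c | 00→g | 111101→d | 10→h | 10→h | 01→f | 1110→b
Decoded message: cgdhhfb

cgdhhfb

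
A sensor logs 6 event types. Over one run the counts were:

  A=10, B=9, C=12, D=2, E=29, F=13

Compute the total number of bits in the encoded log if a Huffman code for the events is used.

178

Merge the two smallest weights repeatedly:
merge D(2) and B(9): 11
merge A(10) and 11: 21
merge C(12) and F(13): 25
merge 21 and 25: 46
merge E(29) and 46: 75
The encoded length is the sum of every internal node's weight: 11 + 21 + 25 + 46 + 75 = 178 bits.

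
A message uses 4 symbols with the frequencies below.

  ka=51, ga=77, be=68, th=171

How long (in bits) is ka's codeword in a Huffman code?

Build the tree from the bottom:
ka(51) + be(68) → 119
ga(77) + 119 → 196
th(171) + 196 → 367
ka sits 3 levels below the root, so its codeword is 3 bits.

3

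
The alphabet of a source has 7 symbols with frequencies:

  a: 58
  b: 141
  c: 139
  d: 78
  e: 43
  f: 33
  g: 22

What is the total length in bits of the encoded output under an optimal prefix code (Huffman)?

1317

Merge the two smallest weights repeatedly:
combine g(22), f(33) → 55
combine e(43), 55 → 98
combine a(58), d(78) → 136
combine 98, 136 → 234
combine c(139), b(141) → 280
combine 234, 280 → 514
The encoded length is the sum of every internal node's weight: 55 + 98 + 136 + 234 + 280 + 514 = 1317 bits.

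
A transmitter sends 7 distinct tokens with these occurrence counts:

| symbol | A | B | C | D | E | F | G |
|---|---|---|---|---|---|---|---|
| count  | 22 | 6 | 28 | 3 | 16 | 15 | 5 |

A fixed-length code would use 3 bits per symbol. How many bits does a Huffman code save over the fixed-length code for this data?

Fixed-length: 3 bits × 95 symbols = 285 bits.
Huffman merges:
combine D(3), G(5) → 8
combine B(6), 8 → 14
combine 14, F(15) → 29
combine E(16), A(22) → 38
combine C(28), 29 → 57
combine 38, 57 → 95
Huffman total = 8 + 14 + 29 + 38 + 57 + 95 = 241 bits.
Saving = 285 − 241 = 44 bits.

44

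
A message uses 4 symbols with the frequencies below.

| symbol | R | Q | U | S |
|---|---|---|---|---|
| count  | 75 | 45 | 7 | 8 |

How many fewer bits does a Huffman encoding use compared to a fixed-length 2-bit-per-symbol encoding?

Fixed-length: 2 bits × 135 symbols = 270 bits.
Huffman merges:
merge U(7) and S(8): 15
merge 15 and Q(45): 60
merge 60 and R(75): 135
Huffman total = 15 + 60 + 135 = 210 bits.
Saving = 270 − 210 = 60 bits.

60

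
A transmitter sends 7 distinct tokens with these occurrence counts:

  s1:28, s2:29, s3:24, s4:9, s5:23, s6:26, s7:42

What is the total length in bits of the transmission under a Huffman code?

Greedily combine the two least-frequent nodes:
merge s4(9) and s5(23): 32
merge s3(24) and s6(26): 50
merge s1(28) and s2(29): 57
merge 32 and s7(42): 74
merge 50 and 57: 107
merge 74 and 107: 181
Each symbol's bit-cost is frequency × depth; summing gives 501 bits (equivalently 32 + 50 + 57 + 74 + 107 + 181).

501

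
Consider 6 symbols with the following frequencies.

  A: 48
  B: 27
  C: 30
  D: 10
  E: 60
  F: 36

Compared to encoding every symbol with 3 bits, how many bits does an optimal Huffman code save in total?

Fixed-length: 3 bits × 211 symbols = 633 bits.
Huffman merges:
combine D(10), B(27) → 37
combine C(30), F(36) → 66
combine 37, A(48) → 85
combine E(60), 66 → 126
combine 85, 126 → 211
Huffman total = 37 + 66 + 85 + 126 + 211 = 525 bits.
Saving = 633 − 525 = 108 bits.

108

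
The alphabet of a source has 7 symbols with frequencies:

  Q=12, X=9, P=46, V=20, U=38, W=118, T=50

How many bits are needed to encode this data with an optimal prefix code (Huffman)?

Greedily combine the two least-frequent nodes:
merge X(9) and Q(12): 21
merge V(20) and 21: 41
merge U(38) and 41: 79
merge P(46) and T(50): 96
merge 79 and 96: 175
merge W(118) and 175: 293
The encoded length is the sum of every internal node's weight: 21 + 41 + 79 + 96 + 175 + 293 = 705 bits.

705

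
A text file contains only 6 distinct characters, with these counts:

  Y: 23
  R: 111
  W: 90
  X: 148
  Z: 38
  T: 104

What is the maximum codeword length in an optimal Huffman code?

4

Merge the two lowest-weight nodes at each step:
combine Y(23), Z(38) → 61
combine 61, W(90) → 151
combine T(104), R(111) → 215
combine X(148), 151 → 299
combine 215, 299 → 514
The first pair merged (Y, Z) ends up deepest, at depth 4.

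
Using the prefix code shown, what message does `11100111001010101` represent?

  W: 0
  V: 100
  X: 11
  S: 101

Read left to right; each codeword is recognised as soon as it completes (prefix code):
  11→X | 100→V | 11→X | 100→V | 101→S | 0→W | 101→S
Decoded message: XVXVSWS

XVXVSWS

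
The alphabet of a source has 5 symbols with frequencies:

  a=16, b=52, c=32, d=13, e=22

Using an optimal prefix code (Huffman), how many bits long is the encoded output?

298

Build the Huffman tree bottom-up:
d(13) + a(16) → 29
e(22) + 29 → 51
c(32) + 51 → 83
b(52) + 83 → 135
Each symbol's bit-cost is frequency × depth; summing gives 298 bits (equivalently 29 + 51 + 83 + 135).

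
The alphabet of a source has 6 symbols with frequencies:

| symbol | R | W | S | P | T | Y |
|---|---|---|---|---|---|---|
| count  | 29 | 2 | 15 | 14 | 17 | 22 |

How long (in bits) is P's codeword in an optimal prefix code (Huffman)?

Build the tree from the bottom:
merge W(2) and P(14): 16
merge S(15) and 16: 31
merge T(17) and Y(22): 39
merge R(29) and 31: 60
merge 39 and 60: 99
The subtree containing P is merged 4 times, so code length = 4.

4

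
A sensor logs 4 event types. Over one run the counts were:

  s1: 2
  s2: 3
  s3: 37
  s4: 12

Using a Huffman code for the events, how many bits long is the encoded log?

76

Build the Huffman tree bottom-up:
merge s1(2) and s2(3): 5
merge 5 and s4(12): 17
merge 17 and s3(37): 54
Total encoded bits = sum of merged weights = 5 + 17 + 54 = 76.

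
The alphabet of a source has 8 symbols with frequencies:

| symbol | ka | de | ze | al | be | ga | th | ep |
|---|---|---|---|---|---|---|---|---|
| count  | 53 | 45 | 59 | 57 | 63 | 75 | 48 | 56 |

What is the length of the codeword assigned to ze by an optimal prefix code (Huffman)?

Repeatedly merge the two smallest:
merge de(45) and th(48): 93
merge ka(53) and ep(56): 109
merge al(57) and ze(59): 116
merge be(63) and ga(75): 138
merge 93 and 109: 202
merge 116 and 138: 254
merge 202 and 254: 456
The subtree containing ze is merged 3 times, so code length = 3.

3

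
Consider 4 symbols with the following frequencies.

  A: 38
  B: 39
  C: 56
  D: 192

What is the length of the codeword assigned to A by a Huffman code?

Huffman merges, smallest pair first:
merge A(38) and B(39): 77
merge C(56) and 77: 133
merge 133 and D(192): 325
A's leaf is at depth 3, giving a 3-bit codeword.

3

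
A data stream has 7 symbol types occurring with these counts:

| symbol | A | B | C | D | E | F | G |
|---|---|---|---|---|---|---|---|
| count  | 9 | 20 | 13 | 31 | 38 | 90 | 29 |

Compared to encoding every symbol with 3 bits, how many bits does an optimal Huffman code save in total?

Fixed-length: 3 bits × 230 symbols = 690 bits.
Huffman merges:
combine A(9), C(13) → 22
combine B(20), 22 → 42
combine G(29), D(31) → 60
combine E(38), 42 → 80
combine 60, 80 → 140
combine F(90), 140 → 230
Huffman total = 22 + 42 + 60 + 80 + 140 + 230 = 574 bits.
Saving = 690 − 574 = 116 bits.

116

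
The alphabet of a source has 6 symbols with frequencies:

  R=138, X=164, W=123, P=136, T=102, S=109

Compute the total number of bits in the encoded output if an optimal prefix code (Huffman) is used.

2014

Build the Huffman tree bottom-up:
T(102) + S(109) → 211
W(123) + P(136) → 259
R(138) + X(164) → 302
211 + 259 → 470
302 + 470 → 772
The encoded length is the sum of every internal node's weight: 211 + 259 + 302 + 470 + 772 = 2014 bits.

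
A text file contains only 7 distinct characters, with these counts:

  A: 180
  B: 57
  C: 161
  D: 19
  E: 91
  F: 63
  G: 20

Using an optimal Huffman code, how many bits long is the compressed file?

1471

Merge the two smallest weights repeatedly:
D(19) + G(20) → 39
39 + B(57) → 96
F(63) + E(91) → 154
96 + 154 → 250
C(161) + A(180) → 341
250 + 341 → 591
The encoded length is the sum of every internal node's weight: 39 + 96 + 154 + 250 + 341 + 591 = 1471 bits.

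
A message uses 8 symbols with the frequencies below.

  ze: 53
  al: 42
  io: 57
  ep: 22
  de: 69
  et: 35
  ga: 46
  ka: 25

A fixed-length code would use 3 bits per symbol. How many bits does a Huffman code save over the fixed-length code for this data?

Fixed-length: 3 bits × 349 symbols = 1047 bits.
Huffman merges:
ep(22) + ka(25) → 47
et(35) + al(42) → 77
ga(46) + 47 → 93
ze(53) + io(57) → 110
de(69) + 77 → 146
93 + 110 → 203
146 + 203 → 349
Huffman total = 47 + 77 + 93 + 110 + 146 + 203 + 349 = 1025 bits.
Saving = 1047 − 1025 = 22 bits.

22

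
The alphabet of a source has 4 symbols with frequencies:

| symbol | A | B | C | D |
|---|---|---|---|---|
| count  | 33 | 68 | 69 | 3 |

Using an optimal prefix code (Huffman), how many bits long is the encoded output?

313

Merge the two smallest weights repeatedly:
combine D(3), A(33) → 36
combine 36, B(68) → 104
combine C(69), 104 → 173
The encoded length is the sum of every internal node's weight: 36 + 104 + 173 = 313 bits.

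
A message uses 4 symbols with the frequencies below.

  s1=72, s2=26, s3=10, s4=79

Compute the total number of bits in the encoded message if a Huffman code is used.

331

Build the Huffman tree bottom-up:
merge s3(10) and s2(26): 36
merge 36 and s1(72): 108
merge s4(79) and 108: 187
Each symbol's bit-cost is frequency × depth; summing gives 331 bits (equivalently 36 + 108 + 187).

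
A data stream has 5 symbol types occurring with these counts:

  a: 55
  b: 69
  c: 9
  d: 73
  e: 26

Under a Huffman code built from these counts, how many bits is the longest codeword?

3

Merge the two lowest-weight nodes at each step:
combine c(9), e(26) → 35
combine 35, a(55) → 90
combine b(69), d(73) → 142
combine 90, 142 → 232
Maximum depth reached is 3.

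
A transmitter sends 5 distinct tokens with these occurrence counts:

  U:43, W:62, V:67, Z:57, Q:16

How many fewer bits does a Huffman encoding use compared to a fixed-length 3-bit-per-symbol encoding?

Fixed-length: 3 bits × 245 symbols = 735 bits.
Huffman merges:
merge Q(16) and U(43): 59
merge Z(57) and 59: 116
merge W(62) and V(67): 129
merge 116 and 129: 245
Huffman total = 59 + 116 + 129 + 245 = 549 bits.
Saving = 735 − 549 = 186 bits.

186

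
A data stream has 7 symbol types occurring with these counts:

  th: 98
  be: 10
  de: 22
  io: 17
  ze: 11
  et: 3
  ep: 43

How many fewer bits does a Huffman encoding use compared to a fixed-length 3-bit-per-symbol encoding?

163

Fixed-length: 3 bits × 204 symbols = 612 bits.
Huffman merges:
et(3) + be(10) → 13
ze(11) + 13 → 24
io(17) + de(22) → 39
24 + 39 → 63
ep(43) + 63 → 106
th(98) + 106 → 204
Huffman total = 13 + 24 + 39 + 63 + 106 + 204 = 449 bits.
Saving = 612 − 449 = 163 bits.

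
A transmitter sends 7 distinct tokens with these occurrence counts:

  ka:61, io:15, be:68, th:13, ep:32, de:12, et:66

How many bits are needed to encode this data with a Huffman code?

Merge the two smallest weights repeatedly:
combine de(12), th(13) → 25
combine io(15), 25 → 40
combine ep(32), 40 → 72
combine ka(61), et(66) → 127
combine be(68), 72 → 140
combine 127, 140 → 267
The encoded length is the sum of every internal node's weight: 25 + 40 + 72 + 127 + 140 + 267 = 671 bits.

671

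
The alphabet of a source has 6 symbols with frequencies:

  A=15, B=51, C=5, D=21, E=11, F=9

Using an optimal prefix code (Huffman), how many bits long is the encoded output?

Greedily combine the two least-frequent nodes:
merge C(5) and F(9): 14
merge E(11) and 14: 25
merge A(15) and D(21): 36
merge 25 and 36: 61
merge B(51) and 61: 112
The encoded length is the sum of every internal node's weight: 14 + 25 + 36 + 61 + 112 = 248 bits.

248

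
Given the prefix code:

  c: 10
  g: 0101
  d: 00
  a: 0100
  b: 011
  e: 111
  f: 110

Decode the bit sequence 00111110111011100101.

defebcg

Read left to right; each codeword is recognised as soon as it completes (prefix code):
  00→d | 111→e | 110→f | 111→e | 011→b | 10→c | 0101→g
Decoded message: defebcg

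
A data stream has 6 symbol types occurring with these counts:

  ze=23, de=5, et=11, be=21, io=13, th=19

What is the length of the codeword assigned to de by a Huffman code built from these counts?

4

Repeatedly merge the two smallest:
combine de(5), et(11) → 16
combine io(13), 16 → 29
combine th(19), be(21) → 40
combine ze(23), 29 → 52
combine 40, 52 → 92
The subtree containing de is merged 4 times, so code length = 4.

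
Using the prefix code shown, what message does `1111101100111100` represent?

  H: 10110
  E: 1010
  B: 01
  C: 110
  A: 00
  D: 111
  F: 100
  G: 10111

Read left to right; each codeword is recognised as soon as it completes (prefix code):
  111→D | 110→C | 110→C | 01→B | 111→D | 00→A
Decoded message: DCCBDA

DCCBDA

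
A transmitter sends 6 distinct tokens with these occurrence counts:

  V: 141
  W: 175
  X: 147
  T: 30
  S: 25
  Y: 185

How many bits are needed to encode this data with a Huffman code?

1657

Merge the two smallest weights repeatedly:
combine S(25), T(30) → 55
combine 55, V(141) → 196
combine X(147), W(175) → 322
combine Y(185), 196 → 381
combine 322, 381 → 703
The encoded length is the sum of every internal node's weight: 55 + 196 + 322 + 381 + 703 = 1657 bits.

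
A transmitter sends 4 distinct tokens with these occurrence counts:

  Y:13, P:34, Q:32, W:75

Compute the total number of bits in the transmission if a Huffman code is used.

Greedily combine the two least-frequent nodes:
merge Y(13) and Q(32): 45
merge P(34) and 45: 79
merge W(75) and 79: 154
Each symbol's bit-cost is frequency × depth; summing gives 278 bits (equivalently 45 + 79 + 154).

278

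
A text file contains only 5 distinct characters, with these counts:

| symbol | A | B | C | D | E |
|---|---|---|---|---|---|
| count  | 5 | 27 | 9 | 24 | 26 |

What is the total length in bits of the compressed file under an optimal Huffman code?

196

Merge the two smallest weights repeatedly:
A(5) + C(9) → 14
14 + D(24) → 38
E(26) + B(27) → 53
38 + 53 → 91
Total encoded bits = sum of merged weights = 14 + 38 + 53 + 91 = 196.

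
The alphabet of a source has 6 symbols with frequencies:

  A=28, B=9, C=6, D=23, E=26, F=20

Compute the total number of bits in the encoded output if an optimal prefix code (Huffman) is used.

Build the Huffman tree bottom-up:
combine C(6), B(9) → 15
combine 15, F(20) → 35
combine D(23), E(26) → 49
combine A(28), 35 → 63
combine 49, 63 → 112
Total encoded bits = sum of merged weights = 15 + 35 + 49 + 63 + 112 = 274.

274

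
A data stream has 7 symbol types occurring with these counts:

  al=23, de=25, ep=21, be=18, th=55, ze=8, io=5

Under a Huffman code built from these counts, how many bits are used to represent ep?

3

Build the tree from the bottom:
combine io(5), ze(8) → 13
combine 13, be(18) → 31
combine ep(21), al(23) → 44
combine de(25), 31 → 56
combine 44, th(55) → 99
combine 56, 99 → 155
ep's leaf is at depth 3, giving a 3-bit codeword.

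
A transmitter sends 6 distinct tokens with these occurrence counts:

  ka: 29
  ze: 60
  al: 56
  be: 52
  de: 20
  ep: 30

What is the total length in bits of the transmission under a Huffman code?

Greedily combine the two least-frequent nodes:
combine de(20), ka(29) → 49
combine ep(30), 49 → 79
combine be(52), al(56) → 108
combine ze(60), 79 → 139
combine 108, 139 → 247
Each symbol's bit-cost is frequency × depth; summing gives 622 bits (equivalently 49 + 79 + 108 + 139 + 247).

622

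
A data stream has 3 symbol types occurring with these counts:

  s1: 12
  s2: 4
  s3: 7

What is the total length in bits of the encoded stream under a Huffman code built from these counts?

Merge the two smallest weights repeatedly:
s2(4) + s3(7) → 11
11 + s1(12) → 23
The encoded length is the sum of every internal node's weight: 11 + 23 = 34 bits.

34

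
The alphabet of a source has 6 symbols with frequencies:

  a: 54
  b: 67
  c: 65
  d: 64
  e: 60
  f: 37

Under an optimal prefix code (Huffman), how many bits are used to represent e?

Huffman merges, smallest pair first:
merge f(37) and a(54): 91
merge e(60) and d(64): 124
merge c(65) and b(67): 132
merge 91 and 124: 215
merge 132 and 215: 347
e's leaf is at depth 3, giving a 3-bit codeword.

3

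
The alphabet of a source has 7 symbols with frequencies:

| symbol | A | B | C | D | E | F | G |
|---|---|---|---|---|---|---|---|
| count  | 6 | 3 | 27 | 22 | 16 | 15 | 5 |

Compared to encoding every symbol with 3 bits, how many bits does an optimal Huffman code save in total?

43

Fixed-length: 3 bits × 94 symbols = 282 bits.
Huffman merges:
merge B(3) and G(5): 8
merge A(6) and 8: 14
merge 14 and F(15): 29
merge E(16) and D(22): 38
merge C(27) and 29: 56
merge 38 and 56: 94
Huffman total = 8 + 14 + 29 + 38 + 56 + 94 = 239 bits.
Saving = 282 − 239 = 43 bits.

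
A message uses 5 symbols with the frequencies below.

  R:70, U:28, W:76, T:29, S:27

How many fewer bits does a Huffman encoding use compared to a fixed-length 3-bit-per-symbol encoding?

Fixed-length: 3 bits × 230 symbols = 690 bits.
Huffman merges:
merge S(27) and U(28): 55
merge T(29) and 55: 84
merge R(70) and W(76): 146
merge 84 and 146: 230
Huffman total = 55 + 84 + 146 + 230 = 515 bits.
Saving = 690 − 515 = 175 bits.

175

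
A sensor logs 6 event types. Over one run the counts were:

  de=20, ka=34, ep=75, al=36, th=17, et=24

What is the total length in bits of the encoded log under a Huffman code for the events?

Greedily combine the two least-frequent nodes:
merge th(17) and de(20): 37
merge et(24) and ka(34): 58
merge al(36) and 37: 73
merge 58 and 73: 131
merge ep(75) and 131: 206
The encoded length is the sum of every internal node's weight: 37 + 58 + 73 + 131 + 206 = 505 bits.

505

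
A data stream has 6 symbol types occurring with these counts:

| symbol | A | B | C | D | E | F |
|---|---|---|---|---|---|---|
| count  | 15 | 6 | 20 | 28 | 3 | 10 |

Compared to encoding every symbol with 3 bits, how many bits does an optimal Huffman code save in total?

54

Fixed-length: 3 bits × 82 symbols = 246 bits.
Huffman merges:
merge E(3) and B(6): 9
merge 9 and F(10): 19
merge A(15) and 19: 34
merge C(20) and D(28): 48
merge 34 and 48: 82
Huffman total = 9 + 19 + 34 + 48 + 82 = 192 bits.
Saving = 246 − 192 = 54 bits.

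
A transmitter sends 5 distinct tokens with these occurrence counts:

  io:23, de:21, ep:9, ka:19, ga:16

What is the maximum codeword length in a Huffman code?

Merge the two lowest-weight nodes at each step:
merge ep(9) and ga(16): 25
merge ka(19) and de(21): 40
merge io(23) and 25: 48
merge 40 and 48: 88
Maximum depth reached is 3.

3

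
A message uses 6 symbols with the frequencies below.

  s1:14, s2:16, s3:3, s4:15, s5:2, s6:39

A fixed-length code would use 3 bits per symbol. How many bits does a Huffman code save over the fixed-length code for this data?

Fixed-length: 3 bits × 89 symbols = 267 bits.
Huffman merges:
s5(2) + s3(3) → 5
5 + s1(14) → 19
s4(15) + s2(16) → 31
19 + 31 → 50
s6(39) + 50 → 89
Huffman total = 5 + 19 + 31 + 50 + 89 = 194 bits.
Saving = 267 − 194 = 73 bits.

73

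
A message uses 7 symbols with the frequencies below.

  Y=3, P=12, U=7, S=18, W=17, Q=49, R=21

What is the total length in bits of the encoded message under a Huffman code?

Greedily combine the two least-frequent nodes:
Y(3) + U(7) → 10
10 + P(12) → 22
W(17) + S(18) → 35
R(21) + 22 → 43
35 + 43 → 78
Q(49) + 78 → 127
Each symbol's bit-cost is frequency × depth; summing gives 315 bits (equivalently 10 + 22 + 35 + 43 + 78 + 127).

315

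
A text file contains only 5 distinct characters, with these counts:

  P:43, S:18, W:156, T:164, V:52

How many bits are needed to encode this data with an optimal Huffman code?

Greedily combine the two least-frequent nodes:
merge S(18) and P(43): 61
merge V(52) and 61: 113
merge 113 and W(156): 269
merge T(164) and 269: 433
Each symbol's bit-cost is frequency × depth; summing gives 876 bits (equivalently 61 + 113 + 269 + 433).

876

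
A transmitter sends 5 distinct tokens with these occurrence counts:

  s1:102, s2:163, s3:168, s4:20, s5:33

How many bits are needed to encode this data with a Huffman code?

Build the Huffman tree bottom-up:
merge s4(20) and s5(33): 53
merge 53 and s1(102): 155
merge 155 and s2(163): 318
merge s3(168) and 318: 486
Each symbol's bit-cost is frequency × depth; summing gives 1012 bits (equivalently 53 + 155 + 318 + 486).

1012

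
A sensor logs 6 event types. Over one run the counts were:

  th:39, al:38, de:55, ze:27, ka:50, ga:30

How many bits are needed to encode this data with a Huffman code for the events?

612

Build the Huffman tree bottom-up:
ze(27) + ga(30) → 57
al(38) + th(39) → 77
ka(50) + de(55) → 105
57 + 77 → 134
105 + 134 → 239
Total encoded bits = sum of merged weights = 57 + 77 + 105 + 134 + 239 = 612.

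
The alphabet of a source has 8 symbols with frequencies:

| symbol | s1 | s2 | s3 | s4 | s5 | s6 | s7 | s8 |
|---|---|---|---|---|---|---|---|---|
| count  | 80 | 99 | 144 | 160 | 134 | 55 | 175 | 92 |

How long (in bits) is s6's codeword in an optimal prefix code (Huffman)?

4

Build the tree from the bottom:
merge s6(55) and s1(80): 135
merge s8(92) and s2(99): 191
merge s5(134) and 135: 269
merge s3(144) and s4(160): 304
merge s7(175) and 191: 366
merge 269 and 304: 573
merge 366 and 573: 939
s6's leaf is at depth 4, giving a 4-bit codeword.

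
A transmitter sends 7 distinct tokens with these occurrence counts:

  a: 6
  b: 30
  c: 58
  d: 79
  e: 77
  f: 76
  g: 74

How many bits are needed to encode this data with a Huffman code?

Merge the two smallest weights repeatedly:
a(6) + b(30) → 36
36 + c(58) → 94
g(74) + f(76) → 150
e(77) + d(79) → 156
94 + 150 → 244
156 + 244 → 400
Each symbol's bit-cost is frequency × depth; summing gives 1080 bits (equivalently 36 + 94 + 150 + 156 + 244 + 400).

1080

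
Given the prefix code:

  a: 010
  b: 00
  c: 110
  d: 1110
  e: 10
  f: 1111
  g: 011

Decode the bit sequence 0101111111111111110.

afffd

Read left to right; each codeword is recognised as soon as it completes (prefix code):
  010→a | 1111→f | 1111→f | 1111→f | 1110→d
Decoded message: afffd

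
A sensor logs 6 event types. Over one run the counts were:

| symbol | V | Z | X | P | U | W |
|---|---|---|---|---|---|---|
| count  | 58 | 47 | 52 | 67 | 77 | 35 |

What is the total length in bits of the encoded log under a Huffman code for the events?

Greedily combine the two least-frequent nodes:
merge W(35) and Z(47): 82
merge X(52) and V(58): 110
merge P(67) and U(77): 144
merge 82 and 110: 192
merge 144 and 192: 336
The encoded length is the sum of every internal node's weight: 82 + 110 + 144 + 192 + 336 = 864 bits.

864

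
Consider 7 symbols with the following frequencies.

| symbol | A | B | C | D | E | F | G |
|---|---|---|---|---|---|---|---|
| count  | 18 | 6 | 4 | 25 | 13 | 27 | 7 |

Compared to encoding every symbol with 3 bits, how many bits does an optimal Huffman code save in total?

Fixed-length: 3 bits × 100 symbols = 300 bits.
Huffman merges:
C(4) + B(6) → 10
G(7) + 10 → 17
E(13) + 17 → 30
A(18) + D(25) → 43
F(27) + 30 → 57
43 + 57 → 100
Huffman total = 10 + 17 + 30 + 43 + 57 + 100 = 257 bits.
Saving = 300 − 257 = 43 bits.

43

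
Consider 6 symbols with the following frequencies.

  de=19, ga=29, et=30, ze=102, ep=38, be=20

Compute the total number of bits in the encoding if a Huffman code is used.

549

Greedily combine the two least-frequent nodes:
combine de(19), be(20) → 39
combine ga(29), et(30) → 59
combine ep(38), 39 → 77
combine 59, 77 → 136
combine ze(102), 136 → 238
Each symbol's bit-cost is frequency × depth; summing gives 549 bits (equivalently 39 + 59 + 77 + 136 + 238).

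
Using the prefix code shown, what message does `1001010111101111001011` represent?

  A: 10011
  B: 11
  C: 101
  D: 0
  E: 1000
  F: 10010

Read left to right; each codeword is recognised as soon as it completes (prefix code):
  10010→F | 101→C | 11→B | 101→C | 11→B | 10010→F | 11→B
Decoded message: FCBCBFB

FCBCBFB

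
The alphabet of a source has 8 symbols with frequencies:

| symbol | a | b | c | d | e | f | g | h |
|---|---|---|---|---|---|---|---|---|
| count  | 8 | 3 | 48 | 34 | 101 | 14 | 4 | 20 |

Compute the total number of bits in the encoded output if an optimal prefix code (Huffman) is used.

Greedily combine the two least-frequent nodes:
b(3) + g(4) → 7
7 + a(8) → 15
f(14) + 15 → 29
h(20) + 29 → 49
d(34) + c(48) → 82
49 + 82 → 131
e(101) + 131 → 232
The encoded length is the sum of every internal node's weight: 7 + 15 + 29 + 49 + 82 + 131 + 232 = 545 bits.

545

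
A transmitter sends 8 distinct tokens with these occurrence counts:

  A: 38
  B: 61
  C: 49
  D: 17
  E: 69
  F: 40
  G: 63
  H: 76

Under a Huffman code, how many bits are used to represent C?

Huffman merges, smallest pair first:
combine D(17), A(38) → 55
combine F(40), C(49) → 89
combine 55, B(61) → 116
combine G(63), E(69) → 132
combine H(76), 89 → 165
combine 116, 132 → 248
combine 165, 248 → 413
The subtree containing C is merged 3 times, so code length = 3.

3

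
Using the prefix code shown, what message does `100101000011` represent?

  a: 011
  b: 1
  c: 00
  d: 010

Read left to right; each codeword is recognised as soon as it completes (prefix code):
  1→b | 00→c | 1→b | 010→d | 00→c | 011→a
Decoded message: bcbdca

bcbdca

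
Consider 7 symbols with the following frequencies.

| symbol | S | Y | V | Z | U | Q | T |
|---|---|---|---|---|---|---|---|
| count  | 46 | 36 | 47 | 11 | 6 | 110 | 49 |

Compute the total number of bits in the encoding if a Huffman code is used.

Greedily combine the two least-frequent nodes:
U(6) + Z(11) → 17
17 + Y(36) → 53
S(46) + V(47) → 93
T(49) + 53 → 102
93 + 102 → 195
Q(110) + 195 → 305
Each symbol's bit-cost is frequency × depth; summing gives 765 bits (equivalently 17 + 53 + 93 + 102 + 195 + 305).

765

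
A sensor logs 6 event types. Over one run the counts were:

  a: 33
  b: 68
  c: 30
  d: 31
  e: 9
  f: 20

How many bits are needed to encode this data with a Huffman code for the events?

Greedily combine the two least-frequent nodes:
combine e(9), f(20) → 29
combine 29, c(30) → 59
combine d(31), a(33) → 64
combine 59, 64 → 123
combine b(68), 123 → 191
Total encoded bits = sum of merged weights = 29 + 59 + 64 + 123 + 191 = 466.

466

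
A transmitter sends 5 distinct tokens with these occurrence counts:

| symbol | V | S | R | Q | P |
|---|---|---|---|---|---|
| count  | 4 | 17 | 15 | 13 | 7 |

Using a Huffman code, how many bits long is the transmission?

123

Build the Huffman tree bottom-up:
V(4) + P(7) → 11
11 + Q(13) → 24
R(15) + S(17) → 32
24 + 32 → 56
The encoded length is the sum of every internal node's weight: 11 + 24 + 32 + 56 = 123 bits.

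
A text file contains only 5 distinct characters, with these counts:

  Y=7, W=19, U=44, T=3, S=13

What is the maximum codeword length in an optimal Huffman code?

4

Merge the two lowest-weight nodes at each step:
combine T(3), Y(7) → 10
combine 10, S(13) → 23
combine W(19), 23 → 42
combine 42, U(44) → 86
The rarest symbols sit at the bottom; the longest codeword is 4 bits.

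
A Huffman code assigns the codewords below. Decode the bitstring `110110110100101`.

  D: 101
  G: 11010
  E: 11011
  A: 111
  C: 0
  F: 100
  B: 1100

Read left to right; each codeword is recognised as soon as it completes (prefix code):
  11011→E | 0→C | 11010→G | 0→C | 101→D
Decoded message: ECGCD

ECGCD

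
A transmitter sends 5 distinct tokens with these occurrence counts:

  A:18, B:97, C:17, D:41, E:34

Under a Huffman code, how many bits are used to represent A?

4

Huffman merges, smallest pair first:
C(17) + A(18) → 35
E(34) + 35 → 69
D(41) + 69 → 110
B(97) + 110 → 207
A sits 4 levels below the root, so its codeword is 4 bits.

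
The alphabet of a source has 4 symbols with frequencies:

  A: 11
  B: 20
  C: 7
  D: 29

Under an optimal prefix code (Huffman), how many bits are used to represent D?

1

Repeatedly merge the two smallest:
C(7) + A(11) → 18
18 + B(20) → 38
D(29) + 38 → 67
D is merged only at the final step, so code length = 1.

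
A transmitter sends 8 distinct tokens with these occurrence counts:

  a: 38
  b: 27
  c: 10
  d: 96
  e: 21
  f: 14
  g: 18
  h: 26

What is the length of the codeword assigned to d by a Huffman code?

1

Huffman merges, smallest pair first:
c(10) + f(14) → 24
g(18) + e(21) → 39
24 + h(26) → 50
b(27) + a(38) → 65
39 + 50 → 89
65 + 89 → 154
d(96) + 154 → 250
d is merged only at the final step, so code length = 1.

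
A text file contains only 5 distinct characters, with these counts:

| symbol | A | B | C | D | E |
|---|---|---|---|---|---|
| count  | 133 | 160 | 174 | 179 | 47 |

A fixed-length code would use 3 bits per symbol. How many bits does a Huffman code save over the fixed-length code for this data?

513

Fixed-length: 3 bits × 693 symbols = 2079 bits.
Huffman merges:
merge E(47) and A(133): 180
merge B(160) and C(174): 334
merge D(179) and 180: 359
merge 334 and 359: 693
Huffman total = 180 + 334 + 359 + 693 = 1566 bits.
Saving = 2079 − 1566 = 513 bits.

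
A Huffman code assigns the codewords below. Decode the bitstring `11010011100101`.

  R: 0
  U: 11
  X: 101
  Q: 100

URQUQX

Read left to right; each codeword is recognised as soon as it completes (prefix code):
  11→U | 0→R | 100→Q | 11→U | 100→Q | 101→X
Decoded message: URQUQX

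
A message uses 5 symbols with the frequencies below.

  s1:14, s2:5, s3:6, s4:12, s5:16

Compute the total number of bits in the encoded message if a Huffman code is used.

117

Greedily combine the two least-frequent nodes:
merge s2(5) and s3(6): 11
merge 11 and s4(12): 23
merge s1(14) and s5(16): 30
merge 23 and 30: 53
Total encoded bits = sum of merged weights = 11 + 23 + 30 + 53 = 117.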